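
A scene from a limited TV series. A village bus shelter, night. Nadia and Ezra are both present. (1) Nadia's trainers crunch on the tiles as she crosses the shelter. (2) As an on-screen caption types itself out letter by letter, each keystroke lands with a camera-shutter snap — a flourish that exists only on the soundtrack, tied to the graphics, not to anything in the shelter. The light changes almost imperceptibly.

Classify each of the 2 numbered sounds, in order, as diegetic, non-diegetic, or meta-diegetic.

diegetic, non-diegetic

(1) Nadia's footsteps are produced in the story world → diegetic.
Sound (2): the caption isn't part of the story world, so neither is the sound tied to it, so non-diegetic.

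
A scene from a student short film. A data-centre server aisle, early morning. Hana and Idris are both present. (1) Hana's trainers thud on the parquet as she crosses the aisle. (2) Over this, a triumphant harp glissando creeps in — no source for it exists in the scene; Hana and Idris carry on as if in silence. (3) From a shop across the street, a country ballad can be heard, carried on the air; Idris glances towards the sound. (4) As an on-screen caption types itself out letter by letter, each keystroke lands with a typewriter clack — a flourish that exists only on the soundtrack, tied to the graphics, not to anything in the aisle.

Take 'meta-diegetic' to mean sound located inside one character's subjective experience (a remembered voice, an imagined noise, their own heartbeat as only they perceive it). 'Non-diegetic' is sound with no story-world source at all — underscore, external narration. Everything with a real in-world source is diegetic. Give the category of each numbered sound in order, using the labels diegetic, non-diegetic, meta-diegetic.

Sound (1): Hana's footsteps are produced in the story world, so diegetic.
(2) nothing in the aisle produces it and the characters don't hear it — pure soundtrack → non-diegetic.
(3) off-screen diegetic: the source is out of frame but still in the story's space → diegetic.
(4) is non-diegetic: the caption isn't part of the story world, so neither is the sound tied to it.

diegetic, non-diegetic, diegetic, non-diegetic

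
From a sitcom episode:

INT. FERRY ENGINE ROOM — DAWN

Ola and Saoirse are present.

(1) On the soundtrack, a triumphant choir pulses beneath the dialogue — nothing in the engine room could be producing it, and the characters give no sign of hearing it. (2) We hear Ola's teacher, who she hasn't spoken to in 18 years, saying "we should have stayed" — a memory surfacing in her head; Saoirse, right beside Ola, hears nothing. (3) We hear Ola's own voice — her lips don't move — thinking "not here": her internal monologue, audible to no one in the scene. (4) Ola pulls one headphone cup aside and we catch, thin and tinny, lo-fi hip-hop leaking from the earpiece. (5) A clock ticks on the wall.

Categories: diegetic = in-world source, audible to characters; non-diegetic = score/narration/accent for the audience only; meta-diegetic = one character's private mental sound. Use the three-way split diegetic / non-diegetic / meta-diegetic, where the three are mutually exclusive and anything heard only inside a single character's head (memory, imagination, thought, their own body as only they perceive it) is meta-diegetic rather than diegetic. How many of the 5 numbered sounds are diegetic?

2

(1) nothing in the engine room produces it and the characters don't hear it — pure soundtrack → non-diegetic.
(2) is meta-diegetic: a remembered line, private to Ola — not present in the room, not audible to Saoirse.
(3) internal monologue — inside Ola's mind, not spoken into the scene → meta-diegetic.
(4) it's leaking from a physical pair of headphones in the scene → diegetic.
(5) is diegetic: the sound comes from a clock physically present in the location.
Diegetic: (4), (5) — that's 2.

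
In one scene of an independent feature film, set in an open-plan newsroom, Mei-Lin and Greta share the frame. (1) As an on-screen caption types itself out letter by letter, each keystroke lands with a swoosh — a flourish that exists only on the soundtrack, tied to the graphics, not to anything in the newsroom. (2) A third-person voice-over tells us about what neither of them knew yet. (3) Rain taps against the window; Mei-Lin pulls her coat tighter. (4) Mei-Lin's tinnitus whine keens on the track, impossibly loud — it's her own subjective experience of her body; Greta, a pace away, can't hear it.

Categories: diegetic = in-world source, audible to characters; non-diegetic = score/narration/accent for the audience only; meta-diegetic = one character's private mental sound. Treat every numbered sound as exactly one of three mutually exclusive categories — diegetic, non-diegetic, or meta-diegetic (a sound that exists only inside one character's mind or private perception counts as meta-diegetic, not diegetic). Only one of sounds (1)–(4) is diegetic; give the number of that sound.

(1) is non-diegetic: it accompanies on-screen graphics, not anything inside the story world.
(2) is non-diegetic: the narrator exists outside the story world, addressing only the audience.
(3) it's the actual ambient sound of the location → diegetic.
(4) is meta-diegetic: it's Mei-Lin's internal bodily sensation rendered as sound; only Mei-Lin 'hears' it.
Only (3) is diegetic.

3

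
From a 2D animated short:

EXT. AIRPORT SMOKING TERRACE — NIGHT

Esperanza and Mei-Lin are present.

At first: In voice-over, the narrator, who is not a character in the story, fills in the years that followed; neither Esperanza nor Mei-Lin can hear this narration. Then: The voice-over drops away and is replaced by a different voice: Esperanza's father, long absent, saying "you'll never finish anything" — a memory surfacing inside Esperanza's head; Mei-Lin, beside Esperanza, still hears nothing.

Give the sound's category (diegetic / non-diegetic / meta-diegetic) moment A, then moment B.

Moment A: the external narrator addresses only the audience — outside the story world → non-diegetic.
Moment B: the replacement voice is a memory inside Esperanza's mind specifically → meta-diegetic.

non-diegetic, meta-diegetic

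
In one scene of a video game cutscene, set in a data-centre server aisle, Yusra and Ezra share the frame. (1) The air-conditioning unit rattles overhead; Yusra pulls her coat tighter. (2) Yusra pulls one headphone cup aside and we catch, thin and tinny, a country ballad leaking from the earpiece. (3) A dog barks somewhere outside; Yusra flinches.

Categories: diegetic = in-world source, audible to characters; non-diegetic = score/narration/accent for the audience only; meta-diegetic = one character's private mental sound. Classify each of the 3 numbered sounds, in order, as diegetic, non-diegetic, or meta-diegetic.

diegetic, diegetic, diegetic

(1) is diegetic: the air-conditioning unit is part of the location's real environment.
(2) is diegetic: the earpiece is a real device on Yusra's head — source music.
(3) is diegetic: a dog is a real object/event in the scene's world.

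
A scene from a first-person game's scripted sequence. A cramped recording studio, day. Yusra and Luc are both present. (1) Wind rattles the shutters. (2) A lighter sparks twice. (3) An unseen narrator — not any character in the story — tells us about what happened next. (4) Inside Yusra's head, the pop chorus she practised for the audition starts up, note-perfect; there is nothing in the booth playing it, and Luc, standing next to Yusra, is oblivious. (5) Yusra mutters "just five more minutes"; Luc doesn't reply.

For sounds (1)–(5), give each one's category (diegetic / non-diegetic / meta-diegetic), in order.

diegetic, diegetic, non-diegetic, meta-diegetic, diegetic

(1) is diegetic: it's the actual ambient sound of the location.
(2) the sound comes from a lighter physically present in the location → diegetic.
(3) is non-diegetic: external voice-over — not a character, not heard by anyone in the scene.
Sound (4): the music is a memory playing inside Yusra's mind alone; no real-world source, Luc can't hear it, so meta-diegetic.
(5) on-screen dialogue — Yusra speaks and Luc is there to hear → diegetic.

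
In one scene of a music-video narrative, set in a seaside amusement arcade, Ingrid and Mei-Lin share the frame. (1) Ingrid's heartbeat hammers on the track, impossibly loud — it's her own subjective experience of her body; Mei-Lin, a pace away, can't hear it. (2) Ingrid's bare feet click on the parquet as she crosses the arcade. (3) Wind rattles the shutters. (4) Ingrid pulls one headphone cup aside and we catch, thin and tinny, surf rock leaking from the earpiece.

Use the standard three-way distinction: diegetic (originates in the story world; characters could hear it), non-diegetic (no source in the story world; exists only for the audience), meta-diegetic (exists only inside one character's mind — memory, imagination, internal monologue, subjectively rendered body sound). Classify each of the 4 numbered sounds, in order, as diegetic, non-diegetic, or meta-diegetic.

(1) it's Ingrid's internal bodily sensation rendered as sound; only Ingrid 'hears' it → meta-diegetic.
(2) it's the physical sound of Ingrid moving in the space → diegetic.
(3) ambient/room sound belonging to the story's physical space → diegetic.
(4) is diegetic: the earpiece is a real device on Ingrid's head — source music.

meta-diegetic, diegetic, diegetic, diegetic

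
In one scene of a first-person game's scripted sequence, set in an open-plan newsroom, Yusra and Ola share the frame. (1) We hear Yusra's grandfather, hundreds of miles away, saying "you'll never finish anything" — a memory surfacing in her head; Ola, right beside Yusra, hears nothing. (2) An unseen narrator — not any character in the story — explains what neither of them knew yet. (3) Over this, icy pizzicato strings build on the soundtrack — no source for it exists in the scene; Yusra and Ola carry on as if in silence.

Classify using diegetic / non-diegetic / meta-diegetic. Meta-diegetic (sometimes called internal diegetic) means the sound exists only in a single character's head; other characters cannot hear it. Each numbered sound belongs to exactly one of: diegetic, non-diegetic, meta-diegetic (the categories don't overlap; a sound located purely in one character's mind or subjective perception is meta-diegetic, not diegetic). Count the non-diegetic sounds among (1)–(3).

(1) it's Yusra's recollection rendered as sound; the other character can't hear it → meta-diegetic.
(2) the narrator exists outside the story world, addressing only the audience → non-diegetic.
(3) is non-diegetic: nothing in the newsroom produces it and the characters don't hear it — pure soundtrack.
So 2 of the 3 are non-diegetic: (2), (3).

2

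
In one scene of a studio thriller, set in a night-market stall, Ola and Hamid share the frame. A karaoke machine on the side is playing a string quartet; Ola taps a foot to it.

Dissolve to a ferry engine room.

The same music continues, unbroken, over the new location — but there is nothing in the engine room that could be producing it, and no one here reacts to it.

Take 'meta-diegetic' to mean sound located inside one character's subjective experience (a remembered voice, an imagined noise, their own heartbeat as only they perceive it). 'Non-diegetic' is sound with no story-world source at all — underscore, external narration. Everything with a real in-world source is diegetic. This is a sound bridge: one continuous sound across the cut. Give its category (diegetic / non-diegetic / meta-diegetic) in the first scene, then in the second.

Scene one: a karaoke machine is an on-screen source and Ola reacts to it → diegetic.
Scene two: there is no source in the engine room and no one hears it — it's now underscore → non-diegetic.

diegetic, non-diegetic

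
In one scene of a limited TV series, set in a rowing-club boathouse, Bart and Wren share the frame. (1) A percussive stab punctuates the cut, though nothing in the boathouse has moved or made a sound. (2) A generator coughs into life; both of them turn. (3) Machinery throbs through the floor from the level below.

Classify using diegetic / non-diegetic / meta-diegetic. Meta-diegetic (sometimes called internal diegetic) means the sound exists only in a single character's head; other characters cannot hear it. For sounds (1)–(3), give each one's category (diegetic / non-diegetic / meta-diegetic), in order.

Sound (1): nothing in the scene produces it; it's an accent added for the audience, so non-diegetic.
Sound (2): the sound comes from a generator physically present in the location, so diegetic.
Sound (3): ambient/room sound belonging to the story's physical space, so diegetic.

non-diegetic, diegetic, diegetic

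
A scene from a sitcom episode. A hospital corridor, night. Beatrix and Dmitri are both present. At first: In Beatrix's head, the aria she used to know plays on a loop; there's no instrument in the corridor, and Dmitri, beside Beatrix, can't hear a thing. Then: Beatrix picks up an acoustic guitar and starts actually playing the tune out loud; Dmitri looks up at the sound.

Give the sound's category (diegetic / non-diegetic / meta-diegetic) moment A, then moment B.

Moment A: the tune exists only as Beatrix's private memory; Dmitri can't hear it → meta-diegetic.
Moment B: Beatrix is now producing it live on an acoustic guitar, in the room, and Dmitri hears it → diegetic.

meta-diegetic, diegetic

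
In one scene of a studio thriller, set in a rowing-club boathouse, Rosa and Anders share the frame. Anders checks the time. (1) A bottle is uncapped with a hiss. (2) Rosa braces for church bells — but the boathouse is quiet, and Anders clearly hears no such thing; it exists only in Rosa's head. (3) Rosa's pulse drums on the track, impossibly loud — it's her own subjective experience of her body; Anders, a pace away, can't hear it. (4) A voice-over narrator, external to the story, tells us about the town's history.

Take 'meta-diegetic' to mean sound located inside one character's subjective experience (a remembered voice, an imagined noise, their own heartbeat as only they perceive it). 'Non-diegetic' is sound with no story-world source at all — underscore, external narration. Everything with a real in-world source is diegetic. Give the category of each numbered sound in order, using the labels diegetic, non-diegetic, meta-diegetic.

diegetic, meta-diegetic, meta-diegetic, non-diegetic

Sound (1): the sound comes from a bottle physically present in the location, so diegetic.
(2) is meta-diegetic: subjective to Rosa: the boathouse is silent and Anders hears nothing.
Sound (3): it's Rosa's internal bodily sensation rendered as sound; only Rosa 'hears' it, so meta-diegetic.
(4) is non-diegetic: external voice-over — not a character, not heard by anyone in the scene.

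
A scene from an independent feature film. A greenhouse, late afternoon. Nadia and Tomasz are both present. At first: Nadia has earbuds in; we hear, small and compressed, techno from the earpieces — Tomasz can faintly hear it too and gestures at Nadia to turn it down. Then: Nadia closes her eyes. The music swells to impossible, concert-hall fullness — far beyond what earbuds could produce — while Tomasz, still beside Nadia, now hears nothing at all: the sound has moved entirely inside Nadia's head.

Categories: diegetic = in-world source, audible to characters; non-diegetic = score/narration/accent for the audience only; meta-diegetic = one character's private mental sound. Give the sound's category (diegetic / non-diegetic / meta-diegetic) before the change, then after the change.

Before the change: the earbuds are a physical source both characters can hear → diegetic.
After the change: the music now exists only as Nadia's subjective experience; Tomasz can no longer hear it → meta-diegetic.

diegetic, meta-diegetic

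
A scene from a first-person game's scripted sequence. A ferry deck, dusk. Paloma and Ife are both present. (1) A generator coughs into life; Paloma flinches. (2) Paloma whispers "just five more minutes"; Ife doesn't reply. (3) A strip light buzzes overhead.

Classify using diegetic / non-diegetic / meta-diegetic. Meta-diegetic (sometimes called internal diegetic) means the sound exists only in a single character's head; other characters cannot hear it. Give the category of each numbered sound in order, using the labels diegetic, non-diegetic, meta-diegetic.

diegetic, diegetic, diegetic

Sound (1): an in-world source (a generator); characters could hear it, so diegetic.
Sound (2): Paloma is a character speaking aloud in the scene, so diegetic.
Sound (3): ambient/room sound belonging to the story's physical space, so diegetic.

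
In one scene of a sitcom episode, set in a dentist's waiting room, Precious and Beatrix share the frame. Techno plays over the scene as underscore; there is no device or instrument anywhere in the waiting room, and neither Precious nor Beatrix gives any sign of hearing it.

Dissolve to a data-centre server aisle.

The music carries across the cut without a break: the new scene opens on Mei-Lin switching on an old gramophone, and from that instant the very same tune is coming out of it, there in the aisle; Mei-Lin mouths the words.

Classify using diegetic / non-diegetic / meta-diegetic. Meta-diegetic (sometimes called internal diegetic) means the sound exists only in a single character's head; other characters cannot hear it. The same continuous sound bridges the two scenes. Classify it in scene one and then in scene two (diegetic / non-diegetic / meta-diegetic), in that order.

Scene one: there's no in-world source anywhere and no character hears it — underscore for the audience only → non-diegetic.
Scene two: once Mei-Lin turns on an old gramophone, the music has a real source in the story world and Mei-Lin reacts to it → diegetic.

non-diegetic, diegetic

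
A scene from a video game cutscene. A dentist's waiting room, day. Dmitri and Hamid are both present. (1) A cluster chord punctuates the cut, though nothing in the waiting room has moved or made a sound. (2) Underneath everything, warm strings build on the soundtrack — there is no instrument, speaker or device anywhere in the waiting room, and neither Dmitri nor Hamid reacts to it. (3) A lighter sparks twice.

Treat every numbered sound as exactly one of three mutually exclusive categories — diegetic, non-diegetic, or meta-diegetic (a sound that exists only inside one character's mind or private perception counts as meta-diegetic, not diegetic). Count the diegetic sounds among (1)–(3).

1

(1) it's a sound-design accent with no in-world source; no one in the scene can hear it → non-diegetic.
(2) is non-diegetic: nothing in the waiting room produces it and the characters don't hear it — pure soundtrack.
Sound (3): a lighter is a real object/event in the scene's world, so diegetic.
Diegetic: (3) — that's 1.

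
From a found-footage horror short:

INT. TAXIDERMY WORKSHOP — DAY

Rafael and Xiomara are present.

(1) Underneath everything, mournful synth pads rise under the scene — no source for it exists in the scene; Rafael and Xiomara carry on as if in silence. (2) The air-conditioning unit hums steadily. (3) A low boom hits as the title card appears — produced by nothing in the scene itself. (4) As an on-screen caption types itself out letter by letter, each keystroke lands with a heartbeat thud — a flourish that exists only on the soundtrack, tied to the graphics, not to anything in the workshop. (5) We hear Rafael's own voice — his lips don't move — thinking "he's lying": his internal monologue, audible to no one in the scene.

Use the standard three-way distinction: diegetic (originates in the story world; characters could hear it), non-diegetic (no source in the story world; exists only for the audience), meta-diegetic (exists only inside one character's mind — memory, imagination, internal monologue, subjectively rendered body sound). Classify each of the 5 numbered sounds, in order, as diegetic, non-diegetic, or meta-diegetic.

(1) is non-diegetic: nothing in the workshop produces it and the characters don't hear it — pure soundtrack.
(2) is diegetic: ambient/room sound belonging to the story's physical space.
(3) is non-diegetic: it's a sound-design accent with no in-world source; no one in the scene can hear it.
(4) is non-diegetic: it accompanies on-screen graphics, not anything inside the story world.
(5) is meta-diegetic: it's Rafael's unspoken thought, heard only by the audience via his subjectivity.

non-diegetic, diegetic, non-diegetic, non-diegetic, meta-diegetic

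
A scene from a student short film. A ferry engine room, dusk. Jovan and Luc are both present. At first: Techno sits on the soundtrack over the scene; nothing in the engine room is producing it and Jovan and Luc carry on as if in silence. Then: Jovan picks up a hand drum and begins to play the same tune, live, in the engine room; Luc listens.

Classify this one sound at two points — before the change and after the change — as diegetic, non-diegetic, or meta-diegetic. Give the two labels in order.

non-diegetic, diegetic

Before the change: no in-world source exists and no character can hear it — underscore → non-diegetic.
After the change: a hand drum is now a real source in the story world and the characters hear it → diegetic.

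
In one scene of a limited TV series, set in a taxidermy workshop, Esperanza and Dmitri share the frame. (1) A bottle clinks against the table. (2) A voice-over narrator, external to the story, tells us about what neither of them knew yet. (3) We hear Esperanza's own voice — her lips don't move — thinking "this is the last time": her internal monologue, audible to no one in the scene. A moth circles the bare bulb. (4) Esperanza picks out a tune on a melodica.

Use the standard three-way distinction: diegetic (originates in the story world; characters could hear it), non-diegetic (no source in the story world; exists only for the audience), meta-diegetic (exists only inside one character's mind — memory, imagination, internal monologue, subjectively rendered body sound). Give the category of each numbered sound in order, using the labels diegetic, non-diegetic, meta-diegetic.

(1) is diegetic: a bottle is a real object/event in the scene's world.
Sound (2): the narrator exists outside the story world, addressing only the audience, so non-diegetic.
(3) is meta-diegetic: Esperanza's thought-voice: a private mental sound no other character can hear.
Sound (4): a character is playing a melodica on screen, so diegetic.

diegetic, non-diegetic, meta-diegetic, diegetic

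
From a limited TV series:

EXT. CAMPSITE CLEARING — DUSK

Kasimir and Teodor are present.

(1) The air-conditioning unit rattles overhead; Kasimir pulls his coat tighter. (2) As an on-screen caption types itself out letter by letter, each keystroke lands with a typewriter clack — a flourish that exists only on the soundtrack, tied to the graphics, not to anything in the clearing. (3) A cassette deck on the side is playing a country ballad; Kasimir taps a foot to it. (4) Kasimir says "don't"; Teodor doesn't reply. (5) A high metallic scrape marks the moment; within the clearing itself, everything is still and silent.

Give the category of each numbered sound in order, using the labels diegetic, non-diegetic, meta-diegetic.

(1) it's the actual ambient sound of the location → diegetic.
(2) sound married to a title/caption — outside the diegesis by definition → non-diegetic.
Sound (3): the music comes from an on-screen device that Kasimir responds to, so diegetic.
(4) on-screen dialogue — Kasimir speaks and Teodor is there to hear → diegetic.
Sound (5): nothing in the scene produces it; it's an accent added for the audience, so non-diegetic.

diegetic, non-diegetic, diegetic, diegetic, non-diegetic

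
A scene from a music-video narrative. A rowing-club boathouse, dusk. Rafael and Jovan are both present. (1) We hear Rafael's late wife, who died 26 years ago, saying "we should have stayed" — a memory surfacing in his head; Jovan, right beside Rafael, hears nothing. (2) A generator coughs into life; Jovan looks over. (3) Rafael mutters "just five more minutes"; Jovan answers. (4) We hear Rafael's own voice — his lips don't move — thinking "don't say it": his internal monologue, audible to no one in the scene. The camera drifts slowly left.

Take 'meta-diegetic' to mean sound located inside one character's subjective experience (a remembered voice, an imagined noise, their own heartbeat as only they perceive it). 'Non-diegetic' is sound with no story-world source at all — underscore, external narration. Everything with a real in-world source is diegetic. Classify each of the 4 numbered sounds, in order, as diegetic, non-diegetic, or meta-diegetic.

meta-diegetic, diegetic, diegetic, meta-diegetic

Sound (1): it's Rafael's recollection rendered as sound; the other character can't hear it, so meta-diegetic.
Sound (2): a generator is a real object/event in the scene's world, so diegetic.
Sound (3): spoken by a character present in the story world, so diegetic.
Sound (4): Rafael's thought-voice: a private mental sound no other character can hear, so meta-diegetic.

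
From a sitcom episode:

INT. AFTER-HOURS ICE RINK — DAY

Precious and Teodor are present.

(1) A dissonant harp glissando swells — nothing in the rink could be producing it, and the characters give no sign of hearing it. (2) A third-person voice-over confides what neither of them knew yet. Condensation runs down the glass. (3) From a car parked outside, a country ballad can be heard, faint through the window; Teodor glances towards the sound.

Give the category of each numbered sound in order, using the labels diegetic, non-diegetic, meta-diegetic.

(1) is non-diegetic: nothing in the rink produces it and the characters don't hear it — pure soundtrack.
(2) is non-diegetic: external voice-over — not a character, not heard by anyone in the scene.
(3) it's coming from a car parked outside — a location within the story world — and Teodor reacts → diegetic.

non-diegetic, non-diegetic, diegetic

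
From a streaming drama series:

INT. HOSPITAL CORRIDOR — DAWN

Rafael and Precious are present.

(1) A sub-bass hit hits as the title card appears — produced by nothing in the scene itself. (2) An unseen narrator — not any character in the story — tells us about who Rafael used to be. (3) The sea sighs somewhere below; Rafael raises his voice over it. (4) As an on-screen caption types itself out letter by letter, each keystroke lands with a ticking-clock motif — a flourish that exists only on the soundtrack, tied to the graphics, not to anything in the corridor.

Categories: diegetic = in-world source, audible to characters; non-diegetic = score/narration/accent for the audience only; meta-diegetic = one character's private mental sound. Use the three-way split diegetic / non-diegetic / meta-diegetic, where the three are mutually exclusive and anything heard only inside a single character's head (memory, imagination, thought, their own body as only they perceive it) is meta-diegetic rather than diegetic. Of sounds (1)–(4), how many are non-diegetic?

3

Sound (1): an editorial stinger — it belongs to the cut, not the story world, so non-diegetic.
Sound (2): external voice-over — not a character, not heard by anyone in the scene, so non-diegetic.
(3) is diegetic: it's the actual ambient sound of the location.
(4) it accompanies on-screen graphics, not anything inside the story world → non-diegetic.
So 3 of the 4 are non-diegetic: (1), (2), (4).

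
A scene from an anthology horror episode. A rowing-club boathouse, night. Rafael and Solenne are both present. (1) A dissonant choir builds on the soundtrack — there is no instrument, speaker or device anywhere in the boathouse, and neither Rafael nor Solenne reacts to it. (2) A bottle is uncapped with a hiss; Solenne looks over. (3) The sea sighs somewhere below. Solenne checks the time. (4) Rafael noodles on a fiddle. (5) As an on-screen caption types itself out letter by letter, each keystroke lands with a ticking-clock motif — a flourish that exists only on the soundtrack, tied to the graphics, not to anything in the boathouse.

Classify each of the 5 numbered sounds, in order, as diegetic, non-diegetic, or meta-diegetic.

(1) is non-diegetic: nothing in the boathouse produces it and the characters don't hear it — pure soundtrack.
Sound (2): the sound comes from a bottle physically present in the location, so diegetic.
(3) is diegetic: ambient/room sound belonging to the story's physical space.
(4) the instrument and the performer are both in the scene → diegetic.
Sound (5): the caption isn't part of the story world, so neither is the sound tied to it, so non-diegetic.

non-diegetic, diegetic, diegetic, diegetic, non-diegetic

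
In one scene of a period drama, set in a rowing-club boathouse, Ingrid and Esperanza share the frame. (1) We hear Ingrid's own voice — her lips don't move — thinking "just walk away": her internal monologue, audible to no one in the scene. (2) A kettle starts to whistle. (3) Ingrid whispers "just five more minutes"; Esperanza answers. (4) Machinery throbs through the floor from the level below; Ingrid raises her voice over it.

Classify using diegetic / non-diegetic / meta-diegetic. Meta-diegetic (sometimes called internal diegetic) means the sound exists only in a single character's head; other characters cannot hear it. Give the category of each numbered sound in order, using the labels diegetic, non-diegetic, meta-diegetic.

(1) Ingrid's thought-voice: a private mental sound no other character can hear → meta-diegetic.
Sound (2): an in-world source (a kettle); characters could hear it, so diegetic.
(3) is diegetic: Ingrid is a character speaking aloud in the scene.
Sound (4): it's the actual ambient sound of the location, so diegetic.

meta-diegetic, diegetic, diegetic, diegetic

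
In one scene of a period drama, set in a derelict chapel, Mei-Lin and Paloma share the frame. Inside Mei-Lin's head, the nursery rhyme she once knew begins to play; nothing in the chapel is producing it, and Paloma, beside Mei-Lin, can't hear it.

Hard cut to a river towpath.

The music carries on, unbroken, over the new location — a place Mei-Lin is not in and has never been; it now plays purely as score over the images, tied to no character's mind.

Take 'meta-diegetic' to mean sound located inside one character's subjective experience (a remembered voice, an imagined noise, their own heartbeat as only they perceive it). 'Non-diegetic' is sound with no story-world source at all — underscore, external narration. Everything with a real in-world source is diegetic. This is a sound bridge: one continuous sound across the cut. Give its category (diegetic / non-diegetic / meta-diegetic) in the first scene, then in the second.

Scene one: the music exists only inside Mei-Lin's mind; Paloma can't hear it → meta-diegetic.
Scene two: it's detached from Mei-Lin entirely and plays over unrelated images with no in-world source — conventional underscore → non-diegetic.

meta-diegetic, non-diegetic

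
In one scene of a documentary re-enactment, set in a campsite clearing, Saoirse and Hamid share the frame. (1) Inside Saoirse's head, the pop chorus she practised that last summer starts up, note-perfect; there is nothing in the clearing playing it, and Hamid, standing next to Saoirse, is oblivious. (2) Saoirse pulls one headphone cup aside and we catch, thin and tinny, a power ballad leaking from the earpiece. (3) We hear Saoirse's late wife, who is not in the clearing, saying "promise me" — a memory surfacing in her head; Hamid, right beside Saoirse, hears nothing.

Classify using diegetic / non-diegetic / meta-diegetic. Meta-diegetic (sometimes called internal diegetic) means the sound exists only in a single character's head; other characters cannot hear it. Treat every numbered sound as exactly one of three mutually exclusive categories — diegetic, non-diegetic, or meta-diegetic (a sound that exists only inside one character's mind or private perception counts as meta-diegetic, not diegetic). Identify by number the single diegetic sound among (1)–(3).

(1) it lives in Saoirse's subjectivity, not in the clearing → meta-diegetic.
(2) is diegetic: the earpiece is a real device on Saoirse's head — source music.
Sound (3): it's Saoirse's recollection rendered as sound; the other character can't hear it, so meta-diegetic.
Only (2) is diegetic.

2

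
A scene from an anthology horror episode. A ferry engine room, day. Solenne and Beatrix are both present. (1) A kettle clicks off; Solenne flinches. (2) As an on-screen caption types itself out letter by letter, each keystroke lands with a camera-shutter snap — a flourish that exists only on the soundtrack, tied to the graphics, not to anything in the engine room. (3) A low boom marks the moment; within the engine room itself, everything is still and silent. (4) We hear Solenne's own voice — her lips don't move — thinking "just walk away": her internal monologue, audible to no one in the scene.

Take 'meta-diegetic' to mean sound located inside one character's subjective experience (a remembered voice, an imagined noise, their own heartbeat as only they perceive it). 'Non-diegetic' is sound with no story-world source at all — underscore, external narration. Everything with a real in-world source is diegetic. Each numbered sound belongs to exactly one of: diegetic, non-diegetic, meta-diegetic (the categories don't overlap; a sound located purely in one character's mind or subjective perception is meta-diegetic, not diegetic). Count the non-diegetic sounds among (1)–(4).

(1) an in-world source (a kettle); characters could hear it → diegetic.
(2) is non-diegetic: sound married to a title/caption — outside the diegesis by definition.
(3) an editorial stinger — it belongs to the cut, not the story world → non-diegetic.
(4) is meta-diegetic: internal monologue — inside Solenne's mind, not spoken into the scene.
So 2 of the 4 are non-diegetic: (2), (3).

2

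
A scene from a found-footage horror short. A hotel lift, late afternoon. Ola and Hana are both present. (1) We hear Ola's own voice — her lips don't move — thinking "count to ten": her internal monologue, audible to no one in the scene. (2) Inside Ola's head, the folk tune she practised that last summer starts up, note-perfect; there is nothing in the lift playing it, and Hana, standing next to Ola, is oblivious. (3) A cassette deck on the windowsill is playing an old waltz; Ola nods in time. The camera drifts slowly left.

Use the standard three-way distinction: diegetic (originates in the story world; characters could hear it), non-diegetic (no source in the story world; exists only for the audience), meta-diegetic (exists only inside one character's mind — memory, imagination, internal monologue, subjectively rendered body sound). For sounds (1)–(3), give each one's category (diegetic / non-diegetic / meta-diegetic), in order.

(1) is meta-diegetic: internal monologue — inside Ola's mind, not spoken into the scene.
(2) is meta-diegetic: remembered music, private to Ola — Hana is oblivious because it isn't in the room.
(3) source music from a cassette deck, which exists in the story world → diegetic.

meta-diegetic, meta-diegetic, diegetic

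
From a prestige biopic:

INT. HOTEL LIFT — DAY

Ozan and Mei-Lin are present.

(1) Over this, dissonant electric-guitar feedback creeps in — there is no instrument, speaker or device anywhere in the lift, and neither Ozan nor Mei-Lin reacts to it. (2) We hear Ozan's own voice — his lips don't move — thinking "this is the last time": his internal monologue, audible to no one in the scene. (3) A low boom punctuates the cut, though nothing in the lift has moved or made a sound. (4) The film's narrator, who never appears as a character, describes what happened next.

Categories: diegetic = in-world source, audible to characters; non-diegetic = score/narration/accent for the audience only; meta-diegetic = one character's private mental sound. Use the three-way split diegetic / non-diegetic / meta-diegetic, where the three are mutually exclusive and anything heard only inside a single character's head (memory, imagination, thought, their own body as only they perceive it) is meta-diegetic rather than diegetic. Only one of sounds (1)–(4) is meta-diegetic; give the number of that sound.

Sound (1): score with no on-screen or off-screen source; it exists for the audience alone, so non-diegetic.
(2) it's Ozan's unspoken thought, heard only by the audience via his subjectivity → meta-diegetic.
(3) is non-diegetic: it's a sound-design accent with no in-world source; no one in the scene can hear it.
(4) is non-diegetic: external voice-over — not a character, not heard by anyone in the scene.
Only (2) is meta-diegetic.

2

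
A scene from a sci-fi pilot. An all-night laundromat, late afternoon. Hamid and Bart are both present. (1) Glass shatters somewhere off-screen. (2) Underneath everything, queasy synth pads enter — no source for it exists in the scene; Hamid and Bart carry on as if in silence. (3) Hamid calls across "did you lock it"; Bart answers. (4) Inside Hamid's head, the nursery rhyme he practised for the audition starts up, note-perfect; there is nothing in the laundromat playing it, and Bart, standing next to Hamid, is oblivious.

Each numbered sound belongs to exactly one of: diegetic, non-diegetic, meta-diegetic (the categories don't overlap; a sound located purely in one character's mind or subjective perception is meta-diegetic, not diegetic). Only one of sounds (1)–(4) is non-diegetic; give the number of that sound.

2

Sound (1): an in-world source (glass); characters could hear it, so diegetic.
(2) is non-diegetic: it has no source in the story world and no character can hear it — it's underscore.
(3) Hamid is a character speaking aloud in the scene → diegetic.
(4) the music is a memory playing inside Hamid's mind alone; no real-world source, Bart can't hear it → meta-diegetic.
Only (2) is non-diegetic.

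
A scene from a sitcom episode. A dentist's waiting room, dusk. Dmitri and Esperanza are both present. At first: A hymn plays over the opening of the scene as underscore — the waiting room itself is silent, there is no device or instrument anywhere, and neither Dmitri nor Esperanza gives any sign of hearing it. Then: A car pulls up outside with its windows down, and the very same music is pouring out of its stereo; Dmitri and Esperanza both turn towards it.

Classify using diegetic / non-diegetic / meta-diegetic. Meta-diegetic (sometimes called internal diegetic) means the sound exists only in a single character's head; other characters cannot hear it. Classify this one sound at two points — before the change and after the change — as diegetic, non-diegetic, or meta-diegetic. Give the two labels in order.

non-diegetic, diegetic

Before the change: no in-world source exists and no character can hear it — underscore → non-diegetic.
After the change: the car stereo is now a real source in the story world and the characters hear it → diegetic.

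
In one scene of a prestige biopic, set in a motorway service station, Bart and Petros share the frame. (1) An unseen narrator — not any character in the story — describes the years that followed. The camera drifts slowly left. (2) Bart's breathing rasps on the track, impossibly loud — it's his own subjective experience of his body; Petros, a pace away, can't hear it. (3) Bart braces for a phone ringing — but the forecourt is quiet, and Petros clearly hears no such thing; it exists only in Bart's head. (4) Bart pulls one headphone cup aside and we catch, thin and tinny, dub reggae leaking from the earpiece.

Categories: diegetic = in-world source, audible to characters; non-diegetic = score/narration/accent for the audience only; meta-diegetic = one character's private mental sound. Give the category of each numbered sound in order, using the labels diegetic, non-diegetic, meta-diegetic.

(1) is non-diegetic: commentary laid over the scene from outside the fiction.
Sound (2): a subjective body sound — Bart's private perception, inaudible to Petros, so meta-diegetic.
Sound (3): the sound is imagined by Bart; nothing in the story world is producing it and Petros can't hear it, so meta-diegetic.
(4) the headphones are an on-screen source → diegetic.

non-diegetic, meta-diegetic, meta-diegetic, diegetic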